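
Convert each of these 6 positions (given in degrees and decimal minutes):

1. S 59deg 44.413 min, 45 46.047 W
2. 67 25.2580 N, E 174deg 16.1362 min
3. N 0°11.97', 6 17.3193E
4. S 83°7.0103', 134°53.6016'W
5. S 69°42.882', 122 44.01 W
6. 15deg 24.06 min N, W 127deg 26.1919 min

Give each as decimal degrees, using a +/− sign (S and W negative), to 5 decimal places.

Point 1:
  Lat: 44.413′ = 0.740217°; total 59.740217
  S → negative
  Longitude: 46.047′ = 0.767450°; total 45.767450
  W → negative
Point 2:
  Lat: 67 + 25.258/60 = 67.420967
  N ⇒ keep positive
  λ: 16.1362′ = 0.268937°; total 174.268937
  E ⇒ keep positive
Point 3:
  Lat: 0 + 11.97/60 = 0.199500
  N → positive
  Lon: 6 + 17.3193/60 = 6.288655
  E ⇒ keep positive
Point 4:
  Latitude: 7.0103′ = 0.116838°; total 83.116838
  hemisphere S, so the sign is −
  Lon: 134 + 53.6016/60 = 134.893360
  W → negative
Point 5:
  Lat: 69 + 42.882/60 = 69.714700
  S ⇒ negate
  Longitude: 122 + 44.01/60 = 122.733500
  W ⇒ negate
Point 6:
  Lat: 15 + 24.06/60 = 15.401000
  N ⇒ keep positive
  Longitude: 26.1919′ = 0.436532°; total 127.436532
  W ⇒ negate

1. -59.74022, -45.76745
2. 67.42097, 174.26894
3. 0.19950, 6.28866
4. -83.11684, -134.89336
5. -69.71470, -122.73350
6. 15.40100, -127.43653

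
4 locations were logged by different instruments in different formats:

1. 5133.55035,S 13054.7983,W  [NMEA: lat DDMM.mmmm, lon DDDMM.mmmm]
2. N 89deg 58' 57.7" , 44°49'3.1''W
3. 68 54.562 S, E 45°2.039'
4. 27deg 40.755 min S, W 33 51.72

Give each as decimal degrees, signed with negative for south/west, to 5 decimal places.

1. -51.55917, -130.91331
2. 89.98269, -44.81753
3. -68.90937, 45.03398
4. -27.67925, -33.86200

Point 1:
  φ: degrees = first 2 digits = 51, minutes = 33.55035; 51 + 33.55035/60 = 51.559173
  hemisphere S, so the sign is −
  Lon: split at 3 digits → 130° and 54.7983′; 130 + 54.7983/60 = 130.913305
  W → negative
Point 2:
  Latitude: 89° + 58/60 + 57.7/3600 = 89 + 0.966667 + 0.016028 = 89.982694
  N → positive
  Lon: 44° + 49/60 + 3.1/3600 = 44 + 0.816667 + 0.000861 = 44.817528
  W ⇒ negate
Point 3:
  Lat: 68 + 54.562/60 = 68.909367
  S ⇒ negate
  Longitude: 2.039′ = 0.033983°; total 45.033983
  E ⇒ keep positive
Point 4:
  Latitude: 40.755′ = 0.679250°; total 27.679250
  S ⇒ negate
  Longitude: 33 + 51.72/60 = 33.862000
  hemisphere W, so the sign is −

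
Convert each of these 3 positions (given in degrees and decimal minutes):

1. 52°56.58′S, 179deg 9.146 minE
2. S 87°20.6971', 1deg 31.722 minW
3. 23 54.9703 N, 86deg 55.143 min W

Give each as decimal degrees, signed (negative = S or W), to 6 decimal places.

1. -52.943000, 179.152433
2. -87.344952, -1.528700
3. 23.916172, -86.919050

Point 1:
  φ: 56.58′ = 0.943000°; total 52.9430000
  S → negative
  Lon: 9.146′ = 0.152433°; total 179.1524333
  E → positive
Point 2:
  Latitude: 20.6971′ = 0.344952°; total 87.3449517
  S ⇒ negate
  Lon: 1 + 31.722/60 = 1.5287000
  W → negative
Point 3:
  Latitude: 23 + 54.9703/60 = 23.9161717
  N → positive
  Longitude: 86 + 55.143/60 = 86.9190500
  hemisphere W, so the sign is −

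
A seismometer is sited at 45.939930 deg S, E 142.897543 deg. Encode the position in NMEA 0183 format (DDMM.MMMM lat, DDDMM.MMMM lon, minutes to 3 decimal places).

4556.396,S / 14253.853,E

φ: 45° + 0.939930 × 60 = 45° 56.39580′
λ: fractional part 0.897543 → 53.85258 minutes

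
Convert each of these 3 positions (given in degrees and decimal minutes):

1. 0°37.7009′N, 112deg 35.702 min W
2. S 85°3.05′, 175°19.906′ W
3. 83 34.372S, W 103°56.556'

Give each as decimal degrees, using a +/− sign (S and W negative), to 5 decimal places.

1. 0.62835, -112.59503
2. -85.05083, -175.33177
3. -83.57287, -103.94260

Point 1:
  φ: 0 + 37.7009/60 = 0.628348
  N → positive
  Longitude: 35.702′ = 0.595033°; total 112.595033
  W → negative
Point 2:
  φ: 85 + 3.05/60 = 85.050833
  S ⇒ negate
  λ: 175 + 19.906/60 = 175.331767
  W ⇒ negate
Point 3:
  Latitude: 34.372′ = 0.572867°; total 83.572867
  S → negative
  λ: 103 + 56.556/60 = 103.942600
  W → negative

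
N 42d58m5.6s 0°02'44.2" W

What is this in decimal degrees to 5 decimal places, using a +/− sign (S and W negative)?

42.96822, -0.04561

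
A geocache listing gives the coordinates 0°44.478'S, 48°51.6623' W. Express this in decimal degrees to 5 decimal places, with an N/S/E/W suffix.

0.74130° S, 48.86104° W

Latitude: 0 + 44.478/60 = 0.741300
Lon: 48 + 51.6623/60 = 48.861038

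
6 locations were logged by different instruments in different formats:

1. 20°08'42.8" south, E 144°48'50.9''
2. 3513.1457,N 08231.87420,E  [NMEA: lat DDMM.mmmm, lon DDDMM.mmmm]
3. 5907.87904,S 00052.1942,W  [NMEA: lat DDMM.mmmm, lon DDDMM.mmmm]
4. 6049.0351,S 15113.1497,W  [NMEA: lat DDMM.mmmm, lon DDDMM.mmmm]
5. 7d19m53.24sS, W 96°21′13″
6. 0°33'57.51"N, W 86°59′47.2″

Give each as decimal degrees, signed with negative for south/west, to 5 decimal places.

1. -20.14522, 144.81414
2. 35.21910, 82.53124
3. -59.13132, -0.86990
4. -60.81725, -151.21916
5. -7.33146, -96.35361
6. 0.56598, -86.99644

Point 1:
  φ: 8′ + 42.8″ = 8.71333′; 20 + 8.71333/60 = 20.145222
  S ⇒ negate
  Longitude: 144 + 48/60 + 50.9/3600 = 144.814139
  E → positive
Point 2:
  φ: split at 2 digits → 35° and 13.1457′; 35 + 13.1457/60 = 35.219095
  N ⇒ keep positive
  Longitude: degrees = first 3 digits = 82, minutes = 31.8742; 82 + 31.8742/60 = 82.531237
  E → positive
Point 3:
  φ: degrees = first 2 digits = 59, minutes = 7.87904; 59 + 7.87904/60 = 59.131317
  hemisphere S, so the sign is −
  λ: split at 3 digits → 000° and 52.1942′; 0 + 52.1942/60 = 0.869903
  W → negative
Point 4:
  φ: split at 2 digits → 60° and 49.0351′; 60 + 49.0351/60 = 60.817252
  hemisphere S, so the sign is −
  Lon: split at 3 digits → 151° and 13.1497′; 151 + 13.1497/60 = 151.219162
  W → negative
Point 5:
  Lat: 7° + 19/60 + 53.24/3600 = 7 + 0.316667 + 0.014789 = 7.331456
  S ⇒ negate
  Lon: 21′ + 13″ = 21.21667′; 96 + 21.21667/60 = 96.353611
  W → negative
Point 6:
  Lat: 0 + 33/60 + 57.51/3600 = 0.565975
  N ⇒ keep positive
  λ: 86 + 59/60 + 47.2/3600 = 86.996444
  W → negative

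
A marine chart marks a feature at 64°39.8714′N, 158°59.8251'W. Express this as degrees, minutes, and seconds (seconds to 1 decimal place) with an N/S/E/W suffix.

64°39′52.3″ N, 158°59′49.5″ W

Lat: fractional minutes 0.87140 × 60 = 52.284″
λ: fractional minutes 0.82510 × 60 = 49.506″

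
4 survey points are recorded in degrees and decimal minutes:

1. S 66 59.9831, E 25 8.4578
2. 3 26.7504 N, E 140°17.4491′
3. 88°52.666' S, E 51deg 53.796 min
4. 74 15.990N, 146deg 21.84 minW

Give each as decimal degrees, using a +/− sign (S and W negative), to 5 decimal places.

1. -66.99972, 25.14096
2. 3.44584, 140.29082
3. -88.87777, 51.89660
4. 74.26650, -146.36400

Point 1:
  Latitude: 66 + 59.9831/60 = 66.999718
  S → negative
  Lon: 25 + 8.4578/60 = 25.140963
  E ⇒ keep positive
Point 2:
  φ: 26.7504′ = 0.445840°; total 3.445840
  N → positive
  Lon: 17.4491′ = 0.290818°; total 140.290818
  E ⇒ keep positive
Point 3:
  φ: 88 + 52.666/60 = 88.877767
  S ⇒ negate
  Longitude: 51 + 53.796/60 = 51.896600
  E ⇒ keep positive
Point 4:
  Latitude: 15.99′ = 0.266500°; total 74.266500
  N → positive
  Lon: 146 + 21.84/60 = 146.364000
  W ⇒ negate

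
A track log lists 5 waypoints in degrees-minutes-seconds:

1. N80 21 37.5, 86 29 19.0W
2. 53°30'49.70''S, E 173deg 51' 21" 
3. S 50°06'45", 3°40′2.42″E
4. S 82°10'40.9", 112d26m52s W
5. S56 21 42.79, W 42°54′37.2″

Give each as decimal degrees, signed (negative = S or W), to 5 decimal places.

Point 1:
  φ: 80° + 21/60 + 37.5/3600 = 80 + 0.350000 + 0.010417 = 80.360417
  N → positive
  Lon: 86 + 29/60 + 19/3600 = 86.488611
  W → negative
Point 2:
  Latitude: 53° + 30/60 + 49.7/3600 = 53 + 0.500000 + 0.013806 = 53.513806
  hemisphere S, so the sign is −
  Lon: 173 + 51/60 + 21/3600 = 173.855833
  E ⇒ keep positive
Point 3:
  Latitude: 50 + 6/60 + 45/3600 = 50.112500
  S ⇒ negate
  Longitude: 3 + 40/60 + 2.42/3600 = 3.667339
  E ⇒ keep positive
Point 4:
  Lat: 82° + 10/60 + 40.9/3600 = 82 + 0.166667 + 0.011361 = 82.178028
  S → negative
  Longitude: 112 + 26/60 + 52/3600 = 112.447778
  W → negative
Point 5:
  Latitude: 56 + 21/60 + 42.79/3600 = 56.361886
  S ⇒ negate
  λ: 42 + 54/60 + 37.2/3600 = 42.910333
  W ⇒ negate

1. 80.36042, -86.48861
2. -53.51381, 173.85583
3. -50.11250, 3.66734
4. -82.17803, -112.44778
5. -56.36189, -42.91033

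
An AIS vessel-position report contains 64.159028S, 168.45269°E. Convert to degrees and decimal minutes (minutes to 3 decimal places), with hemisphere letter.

64° 9.542′ S, 168° 27.161′ E

Latitude: fractional part 0.159028 → 9.54168 minutes
Longitude: minutes = (168.452690 − 168) × 60 = 27.16140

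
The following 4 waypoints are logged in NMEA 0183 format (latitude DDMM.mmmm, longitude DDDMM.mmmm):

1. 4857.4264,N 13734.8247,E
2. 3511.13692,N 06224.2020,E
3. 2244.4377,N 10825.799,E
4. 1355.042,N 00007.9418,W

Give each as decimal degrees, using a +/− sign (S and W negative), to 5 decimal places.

1. 48.95711, 137.58041
2. 35.18562, 62.40337
3. 22.74063, 108.42998
4. 13.91737, -0.13236

Point 1:
  φ: degrees = first 2 digits = 48, minutes = 57.4264; 48 + 57.4264/60 = 48.957107
  N → positive
  Lon: split at 3 digits → 137° and 34.8247′; 137 + 34.8247/60 = 137.580412
  E → positive
Point 2:
  Lat: degrees = first 2 digits = 35, minutes = 11.13692; 35 + 11.13692/60 = 35.185615
  N → positive
  λ: split at 3 digits → 062° and 24.202′; 62 + 24.202/60 = 62.403367
  E ⇒ keep positive
Point 3:
  φ: split at 2 digits → 22° and 44.4377′; 22 + 44.4377/60 = 22.740628
  N ⇒ keep positive
  λ: split at 3 digits → 108° and 25.799′; 108 + 25.799/60 = 108.429983
  E ⇒ keep positive
Point 4:
  Lat: degrees = first 2 digits = 13, minutes = 55.042; 13 + 55.042/60 = 13.917367
  N ⇒ keep positive
  λ: split at 3 digits → 000° and 7.9418′; 0 + 7.9418/60 = 0.132363
  W → negative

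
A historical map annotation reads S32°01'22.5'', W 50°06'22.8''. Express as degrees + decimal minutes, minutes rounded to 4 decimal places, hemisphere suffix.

32° 1.3750′ S, 50° 6.3800′ W

Latitude: 1 + 22.5/60 = 1.375000′
λ: 6 + 22.8/60 = 6.380000′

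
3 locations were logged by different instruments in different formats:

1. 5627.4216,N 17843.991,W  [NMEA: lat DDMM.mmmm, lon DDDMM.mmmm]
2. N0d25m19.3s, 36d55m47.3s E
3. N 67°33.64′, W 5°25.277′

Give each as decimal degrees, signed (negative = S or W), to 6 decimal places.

1. 56.457027, -178.733183
2. 0.422028, 36.929806
3. 67.560667, -5.421283

Point 1:
  φ: split at 2 digits → 56° and 27.4216′; 56 + 27.4216/60 = 56.4570267
  N ⇒ keep positive
  λ: degrees = first 3 digits = 178, minutes = 43.991; 178 + 43.991/60 = 178.7331833
  hemisphere W, so the sign is −
Point 2:
  φ: 0 + 25/60 + 19.3/3600 = 0.4220278
  N → positive
  Lon: 55′ + 47.3″ = 55.78833′; 36 + 55.78833/60 = 36.9298056
  E ⇒ keep positive
Point 3:
  φ: 33.64′ = 0.560667°; total 67.5606667
  N ⇒ keep positive
  λ: 25.277′ = 0.421283°; total 5.4212833
  hemisphere W, so the sign is −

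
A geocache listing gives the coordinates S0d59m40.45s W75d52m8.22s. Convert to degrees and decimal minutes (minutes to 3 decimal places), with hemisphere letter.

0° 59.674′ S, 75° 52.137′ W

Lat: 59 + 40.45/60 = 59.67417′
Lon: seconds/60 = 0.13700; minutes = 52 + 0.13700 = 52.13700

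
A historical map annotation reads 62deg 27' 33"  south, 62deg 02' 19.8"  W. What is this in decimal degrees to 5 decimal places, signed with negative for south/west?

-62.45917, -62.03883

Lat: 62 + 27/60 + 33/3600 = 62.459167
hemisphere S, so the sign is −
Longitude: 62 + 2/60 + 19.8/3600 = 62.038833
hemisphere W, so the sign is −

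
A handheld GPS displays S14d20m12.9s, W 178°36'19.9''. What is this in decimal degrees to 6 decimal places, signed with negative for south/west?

φ: 20′ + 12.9″ = 20.21500′; 14 + 20.21500/60 = 14.3369167
S ⇒ negate
Lon: 36′ + 19.9″ = 36.33167′; 178 + 36.33167/60 = 178.6055278
W ⇒ negate

-14.336917, -178.605528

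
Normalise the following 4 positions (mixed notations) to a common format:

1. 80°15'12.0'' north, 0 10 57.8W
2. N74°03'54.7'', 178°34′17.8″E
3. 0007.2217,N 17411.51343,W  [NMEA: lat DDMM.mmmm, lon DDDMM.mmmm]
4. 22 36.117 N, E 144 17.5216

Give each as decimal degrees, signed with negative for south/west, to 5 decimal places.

1. 80.25333, -0.18272
2. 74.06519, 178.57161
3. 0.12036, -174.19189
4. 22.60195, 144.29203

Point 1:
  Lat: 15′ + 12″ = 15.20000′; 80 + 15.20000/60 = 80.253333
  N → positive
  λ: 10′ + 57.8″ = 10.96333′; 0 + 10.96333/60 = 0.182722
  W ⇒ negate
Point 2:
  Lat: 74° + 3/60 + 54.7/3600 = 74 + 0.050000 + 0.015194 = 74.065194
  N ⇒ keep positive
  λ: 178° + 34/60 + 17.8/3600 = 178 + 0.566667 + 0.004944 = 178.571611
  E ⇒ keep positive
Point 3:
  φ: degrees = first 2 digits = 0, minutes = 7.2217; 0 + 7.2217/60 = 0.120362
  N → positive
  Longitude: split at 3 digits → 174° and 11.51343′; 174 + 11.51343/60 = 174.191891
  W → negative
Point 4:
  φ: 36.117′ = 0.601950°; total 22.601950
  N → positive
  Lon: 144 + 17.5216/60 = 144.292027
  E → positive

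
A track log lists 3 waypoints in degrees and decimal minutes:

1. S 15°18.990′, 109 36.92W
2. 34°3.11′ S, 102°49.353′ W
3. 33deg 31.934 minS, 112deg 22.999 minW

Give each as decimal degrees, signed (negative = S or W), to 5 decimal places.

1. -15.31650, -109.61533
2. -34.05183, -102.82255
3. -33.53223, -112.38332

Point 1:
  φ: 18.99′ = 0.316500°; total 15.316500
  hemisphere S, so the sign is −
  Lon: 36.92′ = 0.615333°; total 109.615333
  W → negative
Point 2:
  Lat: 3.11′ = 0.051833°; total 34.051833
  hemisphere S, so the sign is −
  Lon: 49.353′ = 0.822550°; total 102.822550
  W ⇒ negate
Point 3:
  φ: 31.934′ = 0.532233°; total 33.532233
  hemisphere S, so the sign is −
  λ: 112 + 22.999/60 = 112.383317
  hemisphere W, so the sign is −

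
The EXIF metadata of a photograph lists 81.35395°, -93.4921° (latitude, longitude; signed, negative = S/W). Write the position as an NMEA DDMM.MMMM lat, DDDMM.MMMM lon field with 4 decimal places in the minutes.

φ: fractional part 0.353950 → 21.237000 minutes
Longitude is negative → W; |value| = 93.492100
Longitude: minutes = (93.492100 − 93) × 60 = 29.526000

8121.2370,N / 09329.5260,W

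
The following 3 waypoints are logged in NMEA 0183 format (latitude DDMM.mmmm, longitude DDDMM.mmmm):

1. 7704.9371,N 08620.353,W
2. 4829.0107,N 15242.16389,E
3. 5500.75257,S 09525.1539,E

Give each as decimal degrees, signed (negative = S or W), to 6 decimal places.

Point 1:
  Lat: split at 2 digits → 77° and 4.9371′; 77 + 4.9371/60 = 77.0822850
  N ⇒ keep positive
  λ: degrees = first 3 digits = 86, minutes = 20.353; 86 + 20.353/60 = 86.3392167
  W → negative
Point 2:
  Lat: degrees = first 2 digits = 48, minutes = 29.0107; 48 + 29.0107/60 = 48.4835117
  N ⇒ keep positive
  Lon: split at 3 digits → 152° and 42.16389′; 152 + 42.16389/60 = 152.7027315
  E ⇒ keep positive
Point 3:
  φ: degrees = first 2 digits = 55, minutes = 0.75257; 55 + 0.75257/60 = 55.0125428
  hemisphere S, so the sign is −
  λ: degrees = first 3 digits = 95, minutes = 25.1539; 95 + 25.1539/60 = 95.4192317
  E ⇒ keep positive

1. 77.082285, -86.339217
2. 48.483512, 152.702732
3. -55.012543, 95.419232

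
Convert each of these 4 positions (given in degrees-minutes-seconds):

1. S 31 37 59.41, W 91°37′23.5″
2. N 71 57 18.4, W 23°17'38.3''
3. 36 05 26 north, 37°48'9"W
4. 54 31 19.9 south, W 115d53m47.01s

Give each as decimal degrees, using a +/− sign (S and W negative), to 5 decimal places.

1. -31.63317, -91.62319
2. 71.95511, -23.29397
3. 36.09056, -37.80250
4. -54.52219, -115.89639

Point 1:
  Lat: 31 + 37/60 + 59.41/3600 = 31.633169
  S → negative
  Lon: 91 + 37/60 + 23.5/3600 = 91.623194
  W ⇒ negate
Point 2:
  Latitude: 71 + 57/60 + 18.4/3600 = 71.955111
  N ⇒ keep positive
  Longitude: 17′ + 38.3″ = 17.63833′; 23 + 17.63833/60 = 23.293972
  W ⇒ negate
Point 3:
  Latitude: 36° + 5/60 + 26/3600 = 36 + 0.083333 + 0.007222 = 36.090556
  N ⇒ keep positive
  Lon: 37 + 48/60 + 9/3600 = 37.802500
  W → negative
Point 4:
  Latitude: 54 + 31/60 + 19.9/3600 = 54.522194
  hemisphere S, so the sign is −
  Lon: 115 + 53/60 + 47.01/3600 = 115.896392
  W → negative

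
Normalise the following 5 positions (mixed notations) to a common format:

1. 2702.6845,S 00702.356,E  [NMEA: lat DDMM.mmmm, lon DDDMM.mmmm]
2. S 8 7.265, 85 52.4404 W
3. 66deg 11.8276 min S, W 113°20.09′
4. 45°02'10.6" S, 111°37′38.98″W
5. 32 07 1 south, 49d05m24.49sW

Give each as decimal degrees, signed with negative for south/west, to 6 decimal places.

1. -27.044742, 7.039267
2. -8.121083, -85.874007
3. -66.197127, -113.334833
4. -45.036278, -111.627494
5. -32.116944, -49.090136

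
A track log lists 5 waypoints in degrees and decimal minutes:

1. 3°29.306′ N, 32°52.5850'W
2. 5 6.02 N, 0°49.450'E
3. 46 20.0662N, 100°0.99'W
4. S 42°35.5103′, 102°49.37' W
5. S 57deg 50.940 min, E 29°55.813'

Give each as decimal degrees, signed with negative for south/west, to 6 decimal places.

1. 3.488433, -32.876417
2. 5.100333, 0.824167
3. 46.334437, -100.016500
4. -42.591838, -102.822833
5. -57.849000, 29.930217

Point 1:
  Latitude: 29.306′ = 0.488433°; total 3.4884333
  N ⇒ keep positive
  Lon: 32 + 52.585/60 = 32.8764167
  W → negative
Point 2:
  φ: 6.02′ = 0.100333°; total 5.1003333
  N → positive
  Lon: 0 + 49.45/60 = 0.8241667
  E ⇒ keep positive
Point 3:
  Latitude: 46 + 20.0662/60 = 46.3344367
  N → positive
  Longitude: 100 + 0.99/60 = 100.0165000
  W → negative
Point 4:
  φ: 35.5103′ = 0.591838°; total 42.5918383
  S ⇒ negate
  Lon: 102 + 49.37/60 = 102.8228333
  W → negative
Point 5:
  Lat: 50.94′ = 0.849000°; total 57.8490000
  S ⇒ negate
  λ: 55.813′ = 0.930217°; total 29.9302167
  E → positive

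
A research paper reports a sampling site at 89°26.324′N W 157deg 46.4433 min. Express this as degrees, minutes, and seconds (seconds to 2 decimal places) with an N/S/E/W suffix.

Lat: fractional minutes 0.32400 × 60 = 19.4400″
Longitude: fractional minutes 0.44330 × 60 = 26.5980″

89°26′19.44″ N, 157°46′26.60″ W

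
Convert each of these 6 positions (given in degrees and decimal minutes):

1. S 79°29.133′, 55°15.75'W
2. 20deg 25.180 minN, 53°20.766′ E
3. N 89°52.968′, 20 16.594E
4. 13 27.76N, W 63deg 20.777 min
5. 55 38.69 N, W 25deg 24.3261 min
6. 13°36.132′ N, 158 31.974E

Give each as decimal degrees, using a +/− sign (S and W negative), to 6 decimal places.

1. -79.485550, -55.262500
2. 20.419667, 53.346100
3. 89.882800, 20.276567
4. 13.462667, -63.346283
5. 55.644833, -25.405435
6. 13.602200, 158.532900

Point 1:
  Latitude: 29.133′ = 0.485550°; total 79.4855500
  hemisphere S, so the sign is −
  Lon: 15.75′ = 0.262500°; total 55.2625000
  hemisphere W, so the sign is −
Point 2:
  Lat: 20 + 25.18/60 = 20.4196667
  N ⇒ keep positive
  Longitude: 53 + 20.766/60 = 53.3461000
  E ⇒ keep positive
Point 3:
  Latitude: 52.968′ = 0.882800°; total 89.8828000
  N ⇒ keep positive
  λ: 20 + 16.594/60 = 20.2765667
  E ⇒ keep positive
Point 4:
  φ: 13 + 27.76/60 = 13.4626667
  N → positive
  λ: 20.777′ = 0.346283°; total 63.3462833
  W → negative
Point 5:
  φ: 38.69′ = 0.644833°; total 55.6448333
  N ⇒ keep positive
  Longitude: 25 + 24.3261/60 = 25.4054350
  hemisphere W, so the sign is −
Point 6:
  Latitude: 13 + 36.132/60 = 13.6022000
  N ⇒ keep positive
  Longitude: 31.974′ = 0.532900°; total 158.5329000
  E ⇒ keep positive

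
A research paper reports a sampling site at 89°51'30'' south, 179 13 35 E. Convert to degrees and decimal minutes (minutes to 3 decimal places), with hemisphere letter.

φ: 51 + 30/60 = 51.50000′
λ: seconds/60 = 0.58333; minutes = 13 + 0.58333 = 13.58333

89° 51.500′ S, 179° 13.583′ E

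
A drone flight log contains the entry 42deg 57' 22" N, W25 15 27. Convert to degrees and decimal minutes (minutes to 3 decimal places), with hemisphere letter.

φ: seconds/60 = 0.36667; minutes = 57 + 0.36667 = 57.36667
Lon: 15 + 27/60 = 15.45000′

42° 57.367′ N, 25° 15.450′ W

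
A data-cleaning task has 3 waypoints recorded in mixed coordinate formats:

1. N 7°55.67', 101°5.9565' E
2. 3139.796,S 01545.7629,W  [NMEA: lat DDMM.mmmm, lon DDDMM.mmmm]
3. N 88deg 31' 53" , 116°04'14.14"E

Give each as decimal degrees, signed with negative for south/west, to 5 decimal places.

1. 7.92783, 101.09928
2. -31.66327, -15.76272
3. 88.53139, 116.07059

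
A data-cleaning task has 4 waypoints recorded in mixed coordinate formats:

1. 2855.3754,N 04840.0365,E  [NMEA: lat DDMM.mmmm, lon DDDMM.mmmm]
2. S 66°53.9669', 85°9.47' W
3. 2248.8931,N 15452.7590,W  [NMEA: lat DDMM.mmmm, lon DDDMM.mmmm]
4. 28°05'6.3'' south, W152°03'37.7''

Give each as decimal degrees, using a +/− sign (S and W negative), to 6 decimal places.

1. 28.922923, 48.667275
2. -66.899448, -85.157833
3. 22.814885, -154.879317
4. -28.085083, -152.060472

Point 1:
  φ: degrees = first 2 digits = 28, minutes = 55.3754; 28 + 55.3754/60 = 28.9229233
  N ⇒ keep positive
  λ: split at 3 digits → 048° and 40.0365′; 48 + 40.0365/60 = 48.6672750
  E ⇒ keep positive
Point 2:
  φ: 53.9669′ = 0.899448°; total 66.8994483
  S ⇒ negate
  λ: 9.47′ = 0.157833°; total 85.1578333
  W ⇒ negate
Point 3:
  Latitude: degrees = first 2 digits = 22, minutes = 48.8931; 22 + 48.8931/60 = 22.8148850
  N ⇒ keep positive
  λ: split at 3 digits → 154° and 52.759′; 154 + 52.759/60 = 154.8793167
  hemisphere W, so the sign is −
Point 4:
  φ: 28 + 5/60 + 6.3/3600 = 28.0850833
  hemisphere S, so the sign is −
  λ: 3′ + 37.7″ = 3.62833′; 152 + 3.62833/60 = 152.0604722
  W ⇒ negate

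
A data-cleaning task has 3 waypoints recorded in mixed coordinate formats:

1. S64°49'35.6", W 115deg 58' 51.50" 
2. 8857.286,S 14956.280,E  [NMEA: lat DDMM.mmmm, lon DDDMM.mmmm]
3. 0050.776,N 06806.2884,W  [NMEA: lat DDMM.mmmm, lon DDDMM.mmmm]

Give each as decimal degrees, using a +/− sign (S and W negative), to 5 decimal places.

1. -64.82656, -115.98097
2. -88.95477, 149.93800
3. 0.84627, -68.10481

Point 1:
  Lat: 64° + 49/60 + 35.6/3600 = 64 + 0.816667 + 0.009889 = 64.826556
  S ⇒ negate
  Longitude: 115 + 58/60 + 51.5/3600 = 115.980972
  W ⇒ negate
Point 2:
  Lat: degrees = first 2 digits = 88, minutes = 57.286; 88 + 57.286/60 = 88.954767
  S ⇒ negate
  Lon: degrees = first 3 digits = 149, minutes = 56.28; 149 + 56.28/60 = 149.938000
  E → positive
Point 3:
  Lat: degrees = first 2 digits = 0, minutes = 50.776; 0 + 50.776/60 = 0.846267
  N ⇒ keep positive
  Longitude: degrees = first 3 digits = 68, minutes = 6.2884; 68 + 6.2884/60 = 68.104807
  W → negative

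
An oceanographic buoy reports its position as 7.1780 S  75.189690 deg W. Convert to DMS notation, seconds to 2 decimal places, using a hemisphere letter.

7°10′40.80″ S, 75°11′22.88″ W

Latitude: 0.178000 × 60 = 10.68000′ → 10′, remainder × 60 = 40.8000″
λ: whole degrees 75; 11.38140′ → 11′ and 22.8840″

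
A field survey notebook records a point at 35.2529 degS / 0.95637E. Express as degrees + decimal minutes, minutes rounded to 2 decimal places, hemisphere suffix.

35° 15.17′ S, 0° 57.38′ E

Latitude: fractional part 0.252900 → 15.1740 minutes
Lon: minutes = (0.956370 − 0) × 60 = 57.3822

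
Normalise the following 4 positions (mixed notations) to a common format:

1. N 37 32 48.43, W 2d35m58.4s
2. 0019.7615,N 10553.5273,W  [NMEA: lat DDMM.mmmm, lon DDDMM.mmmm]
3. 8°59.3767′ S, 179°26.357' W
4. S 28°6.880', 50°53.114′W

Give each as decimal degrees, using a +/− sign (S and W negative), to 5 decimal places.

Point 1:
  Lat: 37° + 32/60 + 48.43/3600 = 37 + 0.533333 + 0.013453 = 37.546786
  N ⇒ keep positive
  λ: 2° + 35/60 + 58.4/3600 = 2 + 0.583333 + 0.016222 = 2.599556
  W ⇒ negate
Point 2:
  Latitude: split at 2 digits → 00° and 19.7615′; 0 + 19.7615/60 = 0.329358
  N → positive
  Lon: degrees = first 3 digits = 105, minutes = 53.5273; 105 + 53.5273/60 = 105.892122
  hemisphere W, so the sign is −
Point 3:
  Latitude: 8 + 59.3767/60 = 8.989612
  S → negative
  λ: 179 + 26.357/60 = 179.439283
  W ⇒ negate
Point 4:
  Lat: 28 + 6.88/60 = 28.114667
  S → negative
  Longitude: 53.114′ = 0.885233°; total 50.885233
  hemisphere W, so the sign is −

1. 37.54679, -2.59956
2. 0.32936, -105.89212
3. -8.98961, -179.43928
4. -28.11467, -50.88523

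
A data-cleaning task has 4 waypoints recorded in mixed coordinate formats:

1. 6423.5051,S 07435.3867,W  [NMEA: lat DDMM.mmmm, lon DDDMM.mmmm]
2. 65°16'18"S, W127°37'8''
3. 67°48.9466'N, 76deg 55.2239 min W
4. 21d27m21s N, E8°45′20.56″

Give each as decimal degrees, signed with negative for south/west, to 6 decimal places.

1. -64.391752, -74.589778
2. -65.271667, -127.618889
3. 67.815777, -76.920398
4. 21.455833, 8.755711

Point 1:
  φ: degrees = first 2 digits = 64, minutes = 23.5051; 64 + 23.5051/60 = 64.3917517
  S ⇒ negate
  Lon: degrees = first 3 digits = 74, minutes = 35.3867; 74 + 35.3867/60 = 74.5897783
  W → negative
Point 2:
  Latitude: 65° + 16/60 + 18/3600 = 65 + 0.266667 + 0.005000 = 65.2716667
  S → negative
  λ: 127 + 37/60 + 8/3600 = 127.6188889
  W ⇒ negate
Point 3:
  φ: 67 + 48.9466/60 = 67.8157767
  N ⇒ keep positive
  Longitude: 76 + 55.2239/60 = 76.9203983
  hemisphere W, so the sign is −
Point 4:
  Latitude: 21 + 27/60 + 21/3600 = 21.4558333
  N ⇒ keep positive
  Longitude: 45′ + 20.56″ = 45.34267′; 8 + 45.34267/60 = 8.7557111
  E → positive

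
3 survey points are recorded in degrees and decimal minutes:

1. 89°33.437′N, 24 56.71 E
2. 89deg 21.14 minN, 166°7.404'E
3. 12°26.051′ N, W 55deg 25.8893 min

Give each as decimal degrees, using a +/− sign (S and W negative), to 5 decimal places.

1. 89.55728, 24.94517
2. 89.35233, 166.12340
3. 12.43418, -55.43149

Point 1:
  Latitude: 89 + 33.437/60 = 89.557283
  N → positive
  Longitude: 56.71′ = 0.945167°; total 24.945167
  E → positive
Point 2:
  Latitude: 89 + 21.14/60 = 89.352333
  N ⇒ keep positive
  Longitude: 7.404′ = 0.123400°; total 166.123400
  E ⇒ keep positive
Point 3:
  Latitude: 12 + 26.051/60 = 12.434183
  N ⇒ keep positive
  λ: 55 + 25.8893/60 = 55.431488
  W → negative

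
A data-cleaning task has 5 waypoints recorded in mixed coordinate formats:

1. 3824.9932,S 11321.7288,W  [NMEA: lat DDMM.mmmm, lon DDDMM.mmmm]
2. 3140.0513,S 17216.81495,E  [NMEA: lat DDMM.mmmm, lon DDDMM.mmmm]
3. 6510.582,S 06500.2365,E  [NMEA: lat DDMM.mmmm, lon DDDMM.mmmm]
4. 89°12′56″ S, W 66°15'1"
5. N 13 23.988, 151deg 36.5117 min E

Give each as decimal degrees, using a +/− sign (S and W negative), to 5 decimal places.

1. -38.41655, -113.36215
2. -31.66752, 172.28025
3. -65.17637, 65.00394
4. -89.21556, -66.25028
5. 13.39980, 151.60853

Point 1:
  Lat: degrees = first 2 digits = 38, minutes = 24.9932; 38 + 24.9932/60 = 38.416553
  S → negative
  Lon: split at 3 digits → 113° and 21.7288′; 113 + 21.7288/60 = 113.362147
  W ⇒ negate
Point 2:
  Latitude: split at 2 digits → 31° and 40.0513′; 31 + 40.0513/60 = 31.667522
  S → negative
  λ: split at 3 digits → 172° and 16.81495′; 172 + 16.81495/60 = 172.280249
  E ⇒ keep positive
Point 3:
  φ: split at 2 digits → 65° and 10.582′; 65 + 10.582/60 = 65.176367
  S ⇒ negate
  Lon: degrees = first 3 digits = 65, minutes = 0.2365; 65 + 0.2365/60 = 65.003942
  E ⇒ keep positive
Point 4:
  Lat: 89° + 12/60 + 56/3600 = 89 + 0.200000 + 0.015556 = 89.215556
  S → negative
  λ: 66 + 15/60 + 1/3600 = 66.250278
  W ⇒ negate
Point 5:
  φ: 23.988′ = 0.399800°; total 13.399800
  N ⇒ keep positive
  Lon: 151 + 36.5117/60 = 151.608528
  E ⇒ keep positive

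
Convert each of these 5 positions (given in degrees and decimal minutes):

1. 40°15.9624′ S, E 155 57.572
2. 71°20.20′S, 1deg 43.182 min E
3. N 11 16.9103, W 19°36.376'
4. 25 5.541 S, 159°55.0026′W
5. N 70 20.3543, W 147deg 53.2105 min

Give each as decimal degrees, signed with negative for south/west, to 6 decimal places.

1. -40.266040, 155.959533
2. -71.336667, 1.719700
3. 11.281838, -19.606267
4. -25.092350, -159.916710
5. 70.339238, -147.886842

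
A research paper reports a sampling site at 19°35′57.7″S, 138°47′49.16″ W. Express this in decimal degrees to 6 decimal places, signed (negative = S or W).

-19.599361, -138.796989

Lat: 35′ + 57.7″ = 35.96167′; 19 + 35.96167/60 = 19.5993611
S → negative
Lon: 47′ + 49.16″ = 47.81933′; 138 + 47.81933/60 = 138.7969889
hemisphere W, so the sign is −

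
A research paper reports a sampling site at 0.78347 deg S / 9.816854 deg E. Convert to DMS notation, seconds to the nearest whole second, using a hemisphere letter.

φ: 0.783470 × 60 = 47.00820′ → 47′, remainder × 60 = 0.49″
Longitude: 0.816854 × 60 = 49.01124′ → 49′, remainder × 60 = 0.67″

0°47′0″ S, 9°49′1″ E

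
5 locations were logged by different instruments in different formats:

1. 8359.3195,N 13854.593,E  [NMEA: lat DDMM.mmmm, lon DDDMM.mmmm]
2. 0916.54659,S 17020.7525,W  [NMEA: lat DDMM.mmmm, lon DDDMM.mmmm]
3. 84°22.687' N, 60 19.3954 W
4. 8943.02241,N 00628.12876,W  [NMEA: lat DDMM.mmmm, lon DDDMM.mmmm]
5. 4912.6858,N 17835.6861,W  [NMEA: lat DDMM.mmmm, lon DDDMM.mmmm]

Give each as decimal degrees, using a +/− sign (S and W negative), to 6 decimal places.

1. 83.988658, 138.909883
2. -9.275777, -170.345875
3. 84.378117, -60.323257
4. 89.717040, -6.468813
5. 49.211430, -178.594768

Point 1:
  Latitude: degrees = first 2 digits = 83, minutes = 59.3195; 83 + 59.3195/60 = 83.9886583
  N ⇒ keep positive
  Longitude: split at 3 digits → 138° and 54.593′; 138 + 54.593/60 = 138.9098833
  E ⇒ keep positive
Point 2:
  φ: degrees = first 2 digits = 9, minutes = 16.54659; 9 + 16.54659/60 = 9.2757765
  S ⇒ negate
  Lon: split at 3 digits → 170° and 20.7525′; 170 + 20.7525/60 = 170.3458750
  W ⇒ negate
Point 3:
  φ: 84 + 22.687/60 = 84.3781167
  N ⇒ keep positive
  Lon: 60 + 19.3954/60 = 60.3232567
  W → negative
Point 4:
  Latitude: degrees = first 2 digits = 89, minutes = 43.02241; 89 + 43.02241/60 = 89.7170402
  N ⇒ keep positive
  λ: split at 3 digits → 006° and 28.12876′; 6 + 28.12876/60 = 6.4688127
  W → negative
Point 5:
  Lat: degrees = first 2 digits = 49, minutes = 12.6858; 49 + 12.6858/60 = 49.2114300
  N → positive
  λ: split at 3 digits → 178° and 35.6861′; 178 + 35.6861/60 = 178.5947683
  W → negative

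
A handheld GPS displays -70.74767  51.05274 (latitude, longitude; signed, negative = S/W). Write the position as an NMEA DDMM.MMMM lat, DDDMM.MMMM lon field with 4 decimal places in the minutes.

7044.8602,S / 05103.1644,E

Latitude is negative → S; |value| = 70.747670
φ: fractional part 0.747670 → 44.860200 minutes
λ: fractional part 0.052740 → 3.164400 minutes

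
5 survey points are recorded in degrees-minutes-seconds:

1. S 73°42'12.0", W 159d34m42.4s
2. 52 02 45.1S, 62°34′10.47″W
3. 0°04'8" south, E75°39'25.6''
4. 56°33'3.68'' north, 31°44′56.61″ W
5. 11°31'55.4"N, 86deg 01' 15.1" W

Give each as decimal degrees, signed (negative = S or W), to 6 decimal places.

1. -73.703333, -159.578444
2. -52.045861, -62.569575
3. -0.068889, 75.657111
4. 56.551022, -31.749058
5. 11.532056, -86.020861

Point 1:
  Latitude: 73° + 42/60 + 12/3600 = 73 + 0.700000 + 0.003333 = 73.7033333
  hemisphere S, so the sign is −
  Longitude: 159 + 34/60 + 42.4/3600 = 159.5784444
  W → negative
Point 2:
  Lat: 52° + 2/60 + 45.1/3600 = 52 + 0.033333 + 0.012528 = 52.0458611
  S → negative
  λ: 62 + 34/60 + 10.47/3600 = 62.5695750
  W ⇒ negate
Point 3:
  φ: 0 + 4/60 + 8/3600 = 0.0688889
  S → negative
  Longitude: 75 + 39/60 + 25.6/3600 = 75.6571111
  E → positive
Point 4:
  Latitude: 56 + 33/60 + 3.68/3600 = 56.5510222
  N ⇒ keep positive
  Lon: 31 + 44/60 + 56.61/3600 = 31.7490583
  W ⇒ negate
Point 5:
  φ: 31′ + 55.4″ = 31.92333′; 11 + 31.92333/60 = 11.5320556
  N ⇒ keep positive
  Longitude: 1′ + 15.1″ = 1.25167′; 86 + 1.25167/60 = 86.0208611
  W ⇒ negate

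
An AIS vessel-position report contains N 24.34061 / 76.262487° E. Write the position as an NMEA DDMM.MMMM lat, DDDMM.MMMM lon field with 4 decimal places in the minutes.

2420.4366,N / 07615.7492,E

Lat: minutes = (24.340610 − 24) × 60 = 20.436600
λ: fractional part 0.262487 → 15.749220 minutes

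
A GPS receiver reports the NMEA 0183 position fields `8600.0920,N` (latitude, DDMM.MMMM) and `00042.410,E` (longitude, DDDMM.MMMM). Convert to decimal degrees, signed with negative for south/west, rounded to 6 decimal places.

φ: degrees = first 2 digits = 86, minutes = 0.092; 86 + 0.092/60 = 86.0015333
N ⇒ keep positive
Longitude: split at 3 digits → 000° and 42.41′; 0 + 42.41/60 = 0.7068333
E → positive

86.001533, 0.706833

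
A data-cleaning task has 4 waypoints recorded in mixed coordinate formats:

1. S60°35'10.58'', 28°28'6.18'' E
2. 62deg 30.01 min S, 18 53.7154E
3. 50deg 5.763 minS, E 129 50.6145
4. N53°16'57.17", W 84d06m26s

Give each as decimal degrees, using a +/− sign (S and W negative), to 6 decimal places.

Point 1:
  φ: 60 + 35/60 + 10.58/3600 = 60.5862722
  S ⇒ negate
  λ: 28 + 28/60 + 6.18/3600 = 28.4683833
  E → positive
Point 2:
  φ: 62 + 30.01/60 = 62.5001667
  S → negative
  λ: 53.7154′ = 0.895257°; total 18.8952567
  E ⇒ keep positive
Point 3:
  Lat: 5.763′ = 0.096050°; total 50.0960500
  hemisphere S, so the sign is −
  Longitude: 129 + 50.6145/60 = 129.8435750
  E → positive
Point 4:
  Latitude: 53 + 16/60 + 57.17/3600 = 53.2825472
  N → positive
  λ: 6′ + 26″ = 6.43333′; 84 + 6.43333/60 = 84.1072222
  W ⇒ negate

1. -60.586272, 28.468383
2. -62.500167, 18.895257
3. -50.096050, 129.843575
4. 53.282547, -84.107222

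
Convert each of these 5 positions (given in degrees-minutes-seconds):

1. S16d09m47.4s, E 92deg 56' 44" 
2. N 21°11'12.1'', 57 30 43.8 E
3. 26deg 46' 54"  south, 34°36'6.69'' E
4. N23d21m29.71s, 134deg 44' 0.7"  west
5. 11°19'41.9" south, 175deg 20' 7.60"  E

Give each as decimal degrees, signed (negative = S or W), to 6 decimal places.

Point 1:
  φ: 9′ + 47.4″ = 9.79000′; 16 + 9.79000/60 = 16.1631667
  S → negative
  λ: 56′ + 44″ = 56.73333′; 92 + 56.73333/60 = 92.9455556
  E → positive
Point 2:
  Latitude: 21° + 11/60 + 12.1/3600 = 21 + 0.183333 + 0.003361 = 21.1866944
  N → positive
  λ: 57° + 30/60 + 43.8/3600 = 57 + 0.500000 + 0.012167 = 57.5121667
  E ⇒ keep positive
Point 3:
  φ: 46′ + 54″ = 46.90000′; 26 + 46.90000/60 = 26.7816667
  hemisphere S, so the sign is −
  Lon: 34 + 36/60 + 6.69/3600 = 34.6018583
  E ⇒ keep positive
Point 4:
  Lat: 21′ + 29.71″ = 21.49517′; 23 + 21.49517/60 = 23.3582528
  N ⇒ keep positive
  Lon: 44′ + 0.7″ = 44.01167′; 134 + 44.01167/60 = 134.7335278
  W ⇒ negate
Point 5:
  Latitude: 11 + 19/60 + 41.9/3600 = 11.3283056
  S → negative
  Lon: 175 + 20/60 + 7.6/3600 = 175.3354444
  E ⇒ keep positive

1. -16.163167, 92.945556
2. 21.186694, 57.512167
3. -26.781667, 34.601858
4. 23.358253, -134.733528
5. -11.328306, 175.335444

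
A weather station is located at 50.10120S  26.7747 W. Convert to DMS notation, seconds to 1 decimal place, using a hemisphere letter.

φ: 0.101200 × 60 = 6.07200′ → 6′, remainder × 60 = 4.320″
λ: 0.774700 × 60 = 46.48200′ → 46′, remainder × 60 = 28.920″

50°06′4.3″ S, 26°46′28.9″ W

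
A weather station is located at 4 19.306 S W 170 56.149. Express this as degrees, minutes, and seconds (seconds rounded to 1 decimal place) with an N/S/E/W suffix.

4°19′18.4″ S, 170°56′8.9″ W

Lat: fractional minutes 0.30600 × 60 = 18.360″
λ: fractional minutes 0.14900 × 60 = 8.940″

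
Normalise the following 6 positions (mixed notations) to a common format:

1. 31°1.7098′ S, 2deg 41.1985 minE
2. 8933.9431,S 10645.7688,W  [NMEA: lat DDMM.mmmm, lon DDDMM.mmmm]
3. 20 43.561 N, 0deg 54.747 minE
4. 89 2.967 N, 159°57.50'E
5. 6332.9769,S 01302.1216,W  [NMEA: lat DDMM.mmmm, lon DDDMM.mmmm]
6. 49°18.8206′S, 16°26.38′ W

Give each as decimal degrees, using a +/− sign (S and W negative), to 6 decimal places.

1. -31.028497, 2.686642
2. -89.565718, -106.762813
3. 20.726017, 0.912450
4. 89.049450, 159.958333
5. -63.549615, -13.035360
6. -49.313677, -16.439667

Point 1:
  Latitude: 1.7098′ = 0.028497°; total 31.0284967
  hemisphere S, so the sign is −
  Longitude: 2 + 41.1985/60 = 2.6866417
  E ⇒ keep positive
Point 2:
  Latitude: degrees = first 2 digits = 89, minutes = 33.9431; 89 + 33.9431/60 = 89.5657183
  S → negative
  λ: split at 3 digits → 106° and 45.7688′; 106 + 45.7688/60 = 106.7628133
  W → negative
Point 3:
  Latitude: 20 + 43.561/60 = 20.7260167
  N → positive
  Lon: 0 + 54.747/60 = 0.9124500
  E → positive
Point 4:
  φ: 2.967′ = 0.049450°; total 89.0494500
  N ⇒ keep positive
  Longitude: 159 + 57.5/60 = 159.9583333
  E → positive
Point 5:
  Lat: split at 2 digits → 63° and 32.9769′; 63 + 32.9769/60 = 63.5496150
  S → negative
  Longitude: split at 3 digits → 013° and 2.1216′; 13 + 2.1216/60 = 13.0353600
  W ⇒ negate
Point 6:
  φ: 49 + 18.8206/60 = 49.3136767
  S → negative
  λ: 16 + 26.38/60 = 16.4396667
  hemisphere W, so the sign is −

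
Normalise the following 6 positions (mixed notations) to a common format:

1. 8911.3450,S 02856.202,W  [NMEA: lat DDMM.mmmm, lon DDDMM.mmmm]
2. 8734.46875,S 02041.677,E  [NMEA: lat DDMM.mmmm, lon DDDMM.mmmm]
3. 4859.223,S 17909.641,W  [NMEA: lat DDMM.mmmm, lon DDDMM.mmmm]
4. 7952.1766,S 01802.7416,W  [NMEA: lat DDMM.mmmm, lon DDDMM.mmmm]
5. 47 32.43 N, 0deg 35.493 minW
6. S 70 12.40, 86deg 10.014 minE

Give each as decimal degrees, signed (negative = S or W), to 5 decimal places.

1. -89.18908, -28.93670
2. -87.57448, 20.69462
3. -48.98705, -179.16068
4. -79.86961, -18.04569
5. 47.54050, -0.59155
6. -70.20667, 86.16690

Point 1:
  Latitude: split at 2 digits → 89° and 11.345′; 89 + 11.345/60 = 89.189083
  S → negative
  Lon: degrees = first 3 digits = 28, minutes = 56.202; 28 + 56.202/60 = 28.936700
  W ⇒ negate
Point 2:
  Latitude: split at 2 digits → 87° and 34.46875′; 87 + 34.46875/60 = 87.574479
  hemisphere S, so the sign is −
  Lon: split at 3 digits → 020° and 41.677′; 20 + 41.677/60 = 20.694617
  E ⇒ keep positive
Point 3:
  Lat: split at 2 digits → 48° and 59.223′; 48 + 59.223/60 = 48.987050
  S ⇒ negate
  Longitude: degrees = first 3 digits = 179, minutes = 9.641; 179 + 9.641/60 = 179.160683
  W ⇒ negate
Point 4:
  Latitude: degrees = first 2 digits = 79, minutes = 52.1766; 79 + 52.1766/60 = 79.869610
  hemisphere S, so the sign is −
  Lon: split at 3 digits → 018° and 2.7416′; 18 + 2.7416/60 = 18.045693
  hemisphere W, so the sign is −
Point 5:
  φ: 47 + 32.43/60 = 47.540500
  N ⇒ keep positive
  Lon: 35.493′ = 0.591550°; total 0.591550
  W → negative
Point 6:
  φ: 12.4′ = 0.206667°; total 70.206667
  S → negative
  λ: 86 + 10.014/60 = 86.166900
  E ⇒ keep positive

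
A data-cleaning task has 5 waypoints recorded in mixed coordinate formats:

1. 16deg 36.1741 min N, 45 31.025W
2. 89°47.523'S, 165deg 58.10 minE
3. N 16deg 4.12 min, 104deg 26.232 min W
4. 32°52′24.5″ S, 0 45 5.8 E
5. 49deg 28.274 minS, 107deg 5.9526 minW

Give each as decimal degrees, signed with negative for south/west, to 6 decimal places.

1. 16.602902, -45.517083
2. -89.792050, 165.968333
3. 16.068667, -104.437200
4. -32.873472, 0.751611
5. -49.471233, -107.099210

Point 1:
  Lat: 36.1741′ = 0.602902°; total 16.6029017
  N ⇒ keep positive
  Longitude: 45 + 31.025/60 = 45.5170833
  hemisphere W, so the sign is −
Point 2:
  Lat: 89 + 47.523/60 = 89.7920500
  hemisphere S, so the sign is −
  λ: 58.1′ = 0.968333°; total 165.9683333
  E ⇒ keep positive
Point 3:
  φ: 4.12′ = 0.068667°; total 16.0686667
  N → positive
  Lon: 104 + 26.232/60 = 104.4372000
  W ⇒ negate
Point 4:
  Latitude: 32 + 52/60 + 24.5/3600 = 32.8734722
  S ⇒ negate
  Longitude: 45′ + 5.8″ = 45.09667′; 0 + 45.09667/60 = 0.7516111
  E → positive
Point 5:
  Lat: 49 + 28.274/60 = 49.4712333
  S → negative
  Lon: 107 + 5.9526/60 = 107.0992100
  W ⇒ negate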